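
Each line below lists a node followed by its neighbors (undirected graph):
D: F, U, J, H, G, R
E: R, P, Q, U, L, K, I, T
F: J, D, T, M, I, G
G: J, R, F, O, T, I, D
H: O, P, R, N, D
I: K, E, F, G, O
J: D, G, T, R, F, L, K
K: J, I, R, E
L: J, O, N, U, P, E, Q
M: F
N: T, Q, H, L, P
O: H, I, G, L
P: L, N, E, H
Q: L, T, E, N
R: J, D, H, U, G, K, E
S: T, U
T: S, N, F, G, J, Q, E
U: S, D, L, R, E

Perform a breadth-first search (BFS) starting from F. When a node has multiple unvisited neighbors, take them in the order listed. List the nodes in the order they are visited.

Visit F; enqueue J, D, T, M, I, G → queue [J, D, T, M, I, G]
Visit J; enqueue R, L, K → queue [D, T, M, I, G, R, L, K]
Visit D; enqueue U, H → queue [T, M, I, G, R, L, K, U, H]
Visit T; enqueue S, N, Q, E → queue [M, I, G, R, L, K, U, H, S, N, Q, E]
Visit M → queue [I, G, R, L, K, U, H, S, N, Q, E]
Visit I; enqueue O → queue [G, R, L, K, U, H, S, N, Q, E, O]
Visit G → queue [R, L, K, U, H, S, N, Q, E, O]
Visit R → queue [L, K, U, H, S, N, Q, E, O]
Visit L; enqueue P → queue [K, U, H, S, N, Q, E, O, P]
Visit K → queue [U, H, S, N, Q, E, O, P]
Visit U → queue [H, S, N, Q, E, O, P]
Visit H → queue [S, N, Q, E, O, P]
Visit S → queue [N, Q, E, O, P]
Visit N → queue [Q, E, O, P]
Visit Q → queue [E, O, P]
Visit E → queue [O, P]
Visit O → queue [P]
Visit P → queue []

F -> J -> D -> T -> M -> I -> G -> R -> L -> K -> U -> H -> S -> N -> Q -> E -> O -> P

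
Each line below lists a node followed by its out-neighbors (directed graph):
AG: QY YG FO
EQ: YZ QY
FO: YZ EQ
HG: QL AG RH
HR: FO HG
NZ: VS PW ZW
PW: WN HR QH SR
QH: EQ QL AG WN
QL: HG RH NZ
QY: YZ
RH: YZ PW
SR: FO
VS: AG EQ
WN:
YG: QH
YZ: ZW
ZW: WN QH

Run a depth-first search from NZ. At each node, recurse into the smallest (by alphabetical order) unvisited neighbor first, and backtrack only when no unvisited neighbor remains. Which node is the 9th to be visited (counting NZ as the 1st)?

QH

Visit NZ
NZ → PW
PW → HR
HR → FO
FO → EQ
EQ → QY
QY → YZ
YZ → ZW
ZW → QH
QH → AG
AG → YG
QH → QL
QL → HG
HG → RH
QH → WN
PW → SR
NZ → VS

Visit order: NZ, PW, HR, FO, EQ, QY, YZ, ZW, QH, AG, YG, QL, HG, RH, WN, SR, VS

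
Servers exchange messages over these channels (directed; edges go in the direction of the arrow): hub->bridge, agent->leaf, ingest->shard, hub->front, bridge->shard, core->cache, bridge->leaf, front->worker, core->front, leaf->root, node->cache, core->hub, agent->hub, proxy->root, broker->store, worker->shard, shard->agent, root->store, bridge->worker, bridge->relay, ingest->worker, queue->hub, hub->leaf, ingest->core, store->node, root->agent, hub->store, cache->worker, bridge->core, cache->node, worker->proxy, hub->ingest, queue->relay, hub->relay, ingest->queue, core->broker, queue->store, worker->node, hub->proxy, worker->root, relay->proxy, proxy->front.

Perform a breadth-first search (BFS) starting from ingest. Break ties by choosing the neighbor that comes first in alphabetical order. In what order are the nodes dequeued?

Visit ingest; enqueue core, queue, shard, worker → queue [core, queue, shard, worker]
Visit core; enqueue broker, cache, front, hub → queue [queue, shard, worker, broker, cache, front, hub]
Visit queue; enqueue relay, store → queue [shard, worker, broker, cache, front, hub, relay, store]
Visit shard; enqueue agent → queue [worker, broker, cache, front, hub, relay, store, agent]
Visit worker; enqueue node, proxy, root → queue [broker, cache, front, hub, relay, store, agent, node, proxy, root]
Visit broker → queue [cache, front, hub, relay, store, agent, node, proxy, root]
Visit cache → queue [front, hub, relay, store, agent, node, proxy, root]
Visit front → queue [hub, relay, store, agent, node, proxy, root]
Visit hub; enqueue bridge, leaf → queue [relay, store, agent, node, proxy, root, bridge, leaf]
Visit relay → queue [store, agent, node, proxy, root, bridge, leaf]
Visit store → queue [agent, node, proxy, root, bridge, leaf]
Visit agent → queue [node, proxy, root, bridge, leaf]
Visit node → queue [proxy, root, bridge, leaf]
Visit proxy → queue [root, bridge, leaf]
Visit root → queue [bridge, leaf]
Visit bridge → queue [leaf]
Visit leaf → queue []

ingest → core → queue → shard → worker → broker → cache → front → hub → relay → store → agent → node → proxy → root → bridge → leaf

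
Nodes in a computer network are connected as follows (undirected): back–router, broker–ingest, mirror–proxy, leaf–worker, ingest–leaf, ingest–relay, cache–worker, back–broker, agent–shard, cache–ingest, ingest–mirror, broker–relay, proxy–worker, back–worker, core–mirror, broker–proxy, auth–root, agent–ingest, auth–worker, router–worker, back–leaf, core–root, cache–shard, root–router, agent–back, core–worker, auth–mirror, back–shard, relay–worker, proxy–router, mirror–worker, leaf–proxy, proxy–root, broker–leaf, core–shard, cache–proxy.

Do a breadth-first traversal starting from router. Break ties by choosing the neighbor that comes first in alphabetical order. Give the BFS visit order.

Visit router; enqueue back, proxy, root, worker → queue [back, proxy, root, worker]
Visit back; enqueue agent, broker, leaf, shard → queue [proxy, root, worker, agent, broker, leaf, shard]
Visit proxy; enqueue cache, mirror → queue [root, worker, agent, broker, leaf, shard, cache, mirror]
Visit root; enqueue auth, core → queue [worker, agent, broker, leaf, shard, cache, mirror, auth, core]
Visit worker; enqueue relay → queue [agent, broker, leaf, shard, cache, mirror, auth, core, relay]
Visit agent; enqueue ingest → queue [broker, leaf, shard, cache, mirror, auth, core, relay, ingest]
Visit broker → queue [leaf, shard, cache, mirror, auth, core, relay, ingest]
Visit leaf → queue [shard, cache, mirror, auth, core, relay, ingest]
Visit shard → queue [cache, mirror, auth, core, relay, ingest]
Visit cache → queue [mirror, auth, core, relay, ingest]
Visit mirror → queue [auth, core, relay, ingest]
Visit auth → queue [core, relay, ingest]
Visit core → queue [relay, ingest]
Visit relay → queue [ingest]
Visit ingest → queue []

router -> back -> proxy -> root -> worker -> agent -> broker -> leaf -> shard -> cache -> mirror -> auth -> core -> relay -> ingest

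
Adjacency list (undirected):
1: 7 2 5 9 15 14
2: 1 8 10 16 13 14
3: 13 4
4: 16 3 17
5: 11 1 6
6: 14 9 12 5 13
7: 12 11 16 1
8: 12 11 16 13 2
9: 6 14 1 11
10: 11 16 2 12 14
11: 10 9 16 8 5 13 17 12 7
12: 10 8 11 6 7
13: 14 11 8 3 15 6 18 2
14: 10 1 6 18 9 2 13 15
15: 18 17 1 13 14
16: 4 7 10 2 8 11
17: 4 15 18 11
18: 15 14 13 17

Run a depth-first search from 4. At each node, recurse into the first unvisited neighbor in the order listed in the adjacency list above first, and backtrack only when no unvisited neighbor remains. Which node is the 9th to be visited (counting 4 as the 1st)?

14

Visit 4
4 → 16
16 → 7
7 → 12
12 → 10
10 → 11
11 → 9
9 → 6
6 → 14
14 → 1
1 → 2
2 → 8
8 → 13
13 → 3
13 → 15
15 → 18
18 → 17
1 → 5

Visit order: 4, 16, 7, 12, 10, 11, 9, 6, 14, 1, 2, 8, 13, 3, 15, 18, 17, 5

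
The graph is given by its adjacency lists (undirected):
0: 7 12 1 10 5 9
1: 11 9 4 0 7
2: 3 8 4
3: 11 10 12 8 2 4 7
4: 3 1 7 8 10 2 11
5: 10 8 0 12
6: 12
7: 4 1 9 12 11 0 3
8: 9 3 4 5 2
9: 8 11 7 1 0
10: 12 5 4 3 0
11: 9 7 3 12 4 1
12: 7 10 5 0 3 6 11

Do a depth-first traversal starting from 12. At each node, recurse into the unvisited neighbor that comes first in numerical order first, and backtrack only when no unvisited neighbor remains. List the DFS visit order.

Visit 12
12 → 0
0 → 1
1 → 4
4 → 2
2 → 3
3 → 7
7 → 9
9 → 8
8 → 5
5 → 10
9 → 11
12 → 6

12 → 0 → 1 → 4 → 2 → 3 → 7 → 9 → 8 → 5 → 10 → 11 → 6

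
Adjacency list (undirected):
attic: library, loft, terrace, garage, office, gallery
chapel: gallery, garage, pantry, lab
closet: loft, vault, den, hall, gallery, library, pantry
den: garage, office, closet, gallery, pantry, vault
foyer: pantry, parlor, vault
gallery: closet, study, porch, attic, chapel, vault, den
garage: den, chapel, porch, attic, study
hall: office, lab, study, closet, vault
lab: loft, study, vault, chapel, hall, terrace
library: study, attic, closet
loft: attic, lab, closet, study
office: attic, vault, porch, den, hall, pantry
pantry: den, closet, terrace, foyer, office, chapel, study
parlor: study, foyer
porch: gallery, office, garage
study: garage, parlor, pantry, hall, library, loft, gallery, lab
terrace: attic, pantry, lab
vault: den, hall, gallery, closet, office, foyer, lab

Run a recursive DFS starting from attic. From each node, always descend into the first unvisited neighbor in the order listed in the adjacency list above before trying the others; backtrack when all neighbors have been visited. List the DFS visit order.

Visit attic
attic → library
library → study
study → garage
garage → den
den → office
office → vault
vault → hall
hall → lab
lab → loft
loft → closet
closet → gallery
gallery → porch
gallery → chapel
chapel → pantry
pantry → terrace
pantry → foyer
foyer → parlor

attic, library, study, garage, den, office, vault, hall, lab, loft, closet, gallery, porch, chapel, pantry, terrace, foyer, parlor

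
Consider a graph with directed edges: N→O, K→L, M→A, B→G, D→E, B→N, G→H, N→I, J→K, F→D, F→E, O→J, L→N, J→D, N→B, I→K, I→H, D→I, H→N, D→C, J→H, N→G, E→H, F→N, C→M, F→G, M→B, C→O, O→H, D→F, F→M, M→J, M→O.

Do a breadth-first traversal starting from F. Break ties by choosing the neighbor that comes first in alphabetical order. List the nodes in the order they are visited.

Visit F; enqueue D, E, G, M, N → queue [D, E, G, M, N]
Visit D; enqueue C, I → queue [E, G, M, N, C, I]
Visit E; enqueue H → queue [G, M, N, C, I, H]
Visit G → queue [M, N, C, I, H]
Visit M; enqueue A, B, J, O → queue [N, C, I, H, A, B, J, O]
Visit N → queue [C, I, H, A, B, J, O]
Visit C → queue [I, H, A, B, J, O]
Visit I; enqueue K → queue [H, A, B, J, O, K]
Visit H → queue [A, B, J, O, K]
Visit A → queue [B, J, O, K]
Visit B → queue [J, O, K]
Visit J → queue [O, K]
Visit O → queue [K]
Visit K; enqueue L → queue [L]
Visit L → queue []

F, D, E, G, M, N, C, I, H, A, B, J, O, K, L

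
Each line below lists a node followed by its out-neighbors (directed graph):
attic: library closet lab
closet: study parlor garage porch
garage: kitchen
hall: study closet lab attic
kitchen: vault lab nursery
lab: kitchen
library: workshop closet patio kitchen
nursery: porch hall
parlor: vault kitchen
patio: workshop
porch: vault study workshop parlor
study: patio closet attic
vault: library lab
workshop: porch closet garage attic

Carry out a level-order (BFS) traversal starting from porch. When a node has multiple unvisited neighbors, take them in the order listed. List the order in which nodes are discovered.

porch, vault, study, workshop, parlor, library, lab, patio, closet, attic, garage, kitchen, nursery, hall

Visit porch; enqueue vault, study, workshop, parlor → queue [vault, study, workshop, parlor]
Visit vault; enqueue library, lab → queue [study, workshop, parlor, library, lab]
Visit study; enqueue patio, closet, attic → queue [workshop, parlor, library, lab, patio, closet, attic]
Visit workshop; enqueue garage → queue [parlor, library, lab, patio, closet, attic, garage]
Visit parlor; enqueue kitchen → queue [library, lab, patio, closet, attic, garage, kitchen]
Visit library → queue [lab, patio, closet, attic, garage, kitchen]
Visit lab → queue [patio, closet, attic, garage, kitchen]
Visit patio → queue [closet, attic, garage, kitchen]
Visit closet → queue [attic, garage, kitchen]
Visit attic → queue [garage, kitchen]
Visit garage → queue [kitchen]
Visit kitchen; enqueue nursery → queue [nursery]
Visit nursery; enqueue hall → queue [hall]
Visit hall → queue []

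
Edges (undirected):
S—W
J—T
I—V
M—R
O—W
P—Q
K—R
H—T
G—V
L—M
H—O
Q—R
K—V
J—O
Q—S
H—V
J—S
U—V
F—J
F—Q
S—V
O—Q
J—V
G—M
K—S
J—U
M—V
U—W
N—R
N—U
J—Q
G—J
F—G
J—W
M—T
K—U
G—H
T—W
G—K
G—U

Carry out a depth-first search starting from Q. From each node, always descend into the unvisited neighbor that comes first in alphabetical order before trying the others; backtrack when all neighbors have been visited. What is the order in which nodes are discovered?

Q F G H O J S K R M L T W U N V I P

Visit Q
Q → F
F → G
G → H
H → O
O → J
J → S
S → K
K → R
R → M
M → L
M → T
T → W
W → U
U → N
U → V
V → I
Q → P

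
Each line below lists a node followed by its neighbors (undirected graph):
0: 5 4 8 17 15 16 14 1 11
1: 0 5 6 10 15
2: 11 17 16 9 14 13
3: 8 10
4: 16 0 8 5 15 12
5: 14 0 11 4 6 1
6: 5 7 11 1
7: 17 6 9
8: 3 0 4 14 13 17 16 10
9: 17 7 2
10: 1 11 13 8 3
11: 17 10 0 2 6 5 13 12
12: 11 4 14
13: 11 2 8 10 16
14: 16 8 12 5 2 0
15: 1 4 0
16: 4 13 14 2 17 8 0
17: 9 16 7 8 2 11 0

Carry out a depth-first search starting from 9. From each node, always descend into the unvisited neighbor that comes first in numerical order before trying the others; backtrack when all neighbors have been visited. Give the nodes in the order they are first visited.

Visit 9
9 → 2
2 → 11
11 → 0
0 → 1
1 → 5
5 → 4
4 → 8
8 → 3
3 → 10
10 → 13
13 → 16
16 → 14
14 → 12
16 → 17
17 → 7
7 → 6
4 → 15

9, 2, 11, 0, 1, 5, 4, 8, 3, 10, 13, 16, 14, 12, 17, 7, 6, 15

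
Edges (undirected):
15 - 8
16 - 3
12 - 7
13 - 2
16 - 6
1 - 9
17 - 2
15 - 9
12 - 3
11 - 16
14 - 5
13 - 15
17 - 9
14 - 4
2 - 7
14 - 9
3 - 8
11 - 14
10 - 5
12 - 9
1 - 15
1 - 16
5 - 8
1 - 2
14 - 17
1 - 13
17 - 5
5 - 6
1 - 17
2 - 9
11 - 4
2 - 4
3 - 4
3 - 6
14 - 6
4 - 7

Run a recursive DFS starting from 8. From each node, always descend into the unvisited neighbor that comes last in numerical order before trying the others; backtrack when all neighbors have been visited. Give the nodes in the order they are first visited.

8 15 13 2 17 14 11 16 6 5 10 3 12 9 1 7 4

Visit 8
8 → 15
15 → 13
13 → 2
2 → 17
17 → 14
14 → 11
11 → 16
16 → 6
6 → 5
5 → 10
6 → 3
3 → 12
12 → 9
9 → 1
12 → 7
7 → 4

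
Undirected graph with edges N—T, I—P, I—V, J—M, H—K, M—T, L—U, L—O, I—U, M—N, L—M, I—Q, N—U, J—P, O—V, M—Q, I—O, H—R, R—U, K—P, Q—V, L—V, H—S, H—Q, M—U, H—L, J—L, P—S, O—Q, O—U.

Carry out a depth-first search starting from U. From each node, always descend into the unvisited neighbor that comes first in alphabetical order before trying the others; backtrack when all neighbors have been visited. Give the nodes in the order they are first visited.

Visit U
U → I
I → O
O → L
L → H
H → K
K → P
P → J
J → M
M → N
N → T
M → Q
Q → V
P → S
H → R

U → I → O → L → H → K → P → J → M → N → T → Q → V → S → R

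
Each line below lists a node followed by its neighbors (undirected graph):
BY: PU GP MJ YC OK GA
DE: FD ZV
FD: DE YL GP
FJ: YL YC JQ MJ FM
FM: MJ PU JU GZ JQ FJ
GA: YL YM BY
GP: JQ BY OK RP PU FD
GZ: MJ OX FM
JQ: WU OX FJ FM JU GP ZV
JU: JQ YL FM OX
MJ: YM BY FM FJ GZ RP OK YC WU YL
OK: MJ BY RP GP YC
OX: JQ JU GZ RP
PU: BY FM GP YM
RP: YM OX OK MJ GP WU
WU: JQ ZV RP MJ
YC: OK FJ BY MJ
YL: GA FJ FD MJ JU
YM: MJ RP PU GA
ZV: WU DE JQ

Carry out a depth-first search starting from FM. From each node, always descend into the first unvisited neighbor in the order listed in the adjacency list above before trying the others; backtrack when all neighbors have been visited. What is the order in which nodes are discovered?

FM MJ YM RP OX JQ WU ZV DE FD YL GA BY PU GP OK YC FJ JU GZ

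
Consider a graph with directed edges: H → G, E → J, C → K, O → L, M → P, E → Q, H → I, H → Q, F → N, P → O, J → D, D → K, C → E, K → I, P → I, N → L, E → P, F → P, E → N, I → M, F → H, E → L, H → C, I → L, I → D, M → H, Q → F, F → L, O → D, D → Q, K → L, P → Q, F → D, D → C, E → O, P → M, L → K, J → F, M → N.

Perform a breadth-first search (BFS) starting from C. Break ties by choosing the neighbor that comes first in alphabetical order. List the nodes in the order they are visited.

C -> E -> K -> J -> L -> N -> O -> P -> Q -> I -> D -> F -> M -> H -> G

Visit C; enqueue E, K → queue [E, K]
Visit E; enqueue J, L, N, O, P, Q → queue [K, J, L, N, O, P, Q]
Visit K; enqueue I → queue [J, L, N, O, P, Q, I]
Visit J; enqueue D, F → queue [L, N, O, P, Q, I, D, F]
Visit L → queue [N, O, P, Q, I, D, F]
Visit N → queue [O, P, Q, I, D, F]
Visit O → queue [P, Q, I, D, F]
Visit P; enqueue M → queue [Q, I, D, F, M]
Visit Q → queue [I, D, F, M]
Visit I → queue [D, F, M]
Visit D → queue [F, M]
Visit F; enqueue H → queue [M, H]
Visit M → queue [H]
Visit H; enqueue G → queue [G]
Visit G → queue []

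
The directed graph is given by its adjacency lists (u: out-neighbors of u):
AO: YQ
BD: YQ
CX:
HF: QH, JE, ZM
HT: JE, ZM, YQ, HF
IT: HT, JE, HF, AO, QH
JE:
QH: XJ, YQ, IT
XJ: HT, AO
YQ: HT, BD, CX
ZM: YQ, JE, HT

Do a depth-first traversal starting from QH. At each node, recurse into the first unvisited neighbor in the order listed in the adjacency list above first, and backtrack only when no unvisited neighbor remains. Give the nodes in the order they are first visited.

Visit QH
QH → XJ
XJ → HT
HT → JE
HT → ZM
ZM → YQ
YQ → BD
YQ → CX
HT → HF
XJ → AO
QH → IT

QH XJ HT JE ZM YQ BD CX HF AO IT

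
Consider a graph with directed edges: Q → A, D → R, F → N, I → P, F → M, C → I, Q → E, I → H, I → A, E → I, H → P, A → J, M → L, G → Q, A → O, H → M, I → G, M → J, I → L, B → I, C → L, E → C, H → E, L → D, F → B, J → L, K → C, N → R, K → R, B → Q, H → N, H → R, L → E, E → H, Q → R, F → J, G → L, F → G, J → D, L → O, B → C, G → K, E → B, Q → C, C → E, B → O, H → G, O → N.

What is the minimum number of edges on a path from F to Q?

Level 0: F
Level 1: B, G, J, M, N
Level 2: C, D, I, K, L, O, Q, R
Level 3: A, E, H, P
Q first appears at level 2.

2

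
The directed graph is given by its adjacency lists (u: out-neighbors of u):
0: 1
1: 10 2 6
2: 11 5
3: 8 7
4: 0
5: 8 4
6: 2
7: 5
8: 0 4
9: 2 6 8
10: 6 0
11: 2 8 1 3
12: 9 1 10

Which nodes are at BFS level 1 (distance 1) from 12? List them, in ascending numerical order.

Level 0: 12
Level 1: 1, 9, 10
Level 2: 0, 2, 6, 8
Level 3: 4, 5, 11
Level 4: 3
Level 5: 7

1, 9, 10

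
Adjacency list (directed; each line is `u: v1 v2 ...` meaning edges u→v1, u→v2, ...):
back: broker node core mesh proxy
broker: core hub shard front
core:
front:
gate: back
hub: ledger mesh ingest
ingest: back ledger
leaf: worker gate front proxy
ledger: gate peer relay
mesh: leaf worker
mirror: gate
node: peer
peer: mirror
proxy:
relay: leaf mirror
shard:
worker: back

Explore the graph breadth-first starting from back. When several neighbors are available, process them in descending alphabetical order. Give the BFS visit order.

back, proxy, node, mesh, core, broker, peer, worker, leaf, shard, hub, front, mirror, gate, ledger, ingest, relay

Visit back; enqueue proxy, node, mesh, core, broker → queue [proxy, node, mesh, core, broker]
Visit proxy → queue [node, mesh, core, broker]
Visit node; enqueue peer → queue [mesh, core, broker, peer]
Visit mesh; enqueue worker, leaf → queue [core, broker, peer, worker, leaf]
Visit core → queue [broker, peer, worker, leaf]
Visit broker; enqueue shard, hub, front → queue [peer, worker, leaf, shard, hub, front]
Visit peer; enqueue mirror → queue [worker, leaf, shard, hub, front, mirror]
Visit worker → queue [leaf, shard, hub, front, mirror]
Visit leaf; enqueue gate → queue [shard, hub, front, mirror, gate]
Visit shard → queue [hub, front, mirror, gate]
Visit hub; enqueue ledger, ingest → queue [front, mirror, gate, ledger, ingest]
Visit front → queue [mirror, gate, ledger, ingest]
Visit mirror → queue [gate, ledger, ingest]
Visit gate → queue [ledger, ingest]
Visit ledger; enqueue relay → queue [ingest, relay]
Visit ingest → queue [relay]
Visit relay → queue []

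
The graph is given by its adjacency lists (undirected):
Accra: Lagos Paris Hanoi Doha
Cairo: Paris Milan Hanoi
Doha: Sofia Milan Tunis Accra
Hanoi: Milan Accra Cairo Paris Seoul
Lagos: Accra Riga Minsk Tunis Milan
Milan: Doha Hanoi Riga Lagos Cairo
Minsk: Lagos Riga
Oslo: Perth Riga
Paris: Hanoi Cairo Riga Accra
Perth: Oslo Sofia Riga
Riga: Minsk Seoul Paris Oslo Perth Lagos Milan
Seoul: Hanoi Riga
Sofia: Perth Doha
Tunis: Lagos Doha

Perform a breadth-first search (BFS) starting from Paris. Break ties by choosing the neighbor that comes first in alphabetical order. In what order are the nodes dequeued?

Paris → Accra → Cairo → Hanoi → Riga → Doha → Lagos → Milan → Seoul → Minsk → Oslo → Perth → Sofia → Tunis

Visit Paris; enqueue Accra, Cairo, Hanoi, Riga → queue [Accra, Cairo, Hanoi, Riga]
Visit Accra; enqueue Doha, Lagos → queue [Cairo, Hanoi, Riga, Doha, Lagos]
Visit Cairo; enqueue Milan → queue [Hanoi, Riga, Doha, Lagos, Milan]
Visit Hanoi; enqueue Seoul → queue [Riga, Doha, Lagos, Milan, Seoul]
Visit Riga; enqueue Minsk, Oslo, Perth → queue [Doha, Lagos, Milan, Seoul, Minsk, Oslo, Perth]
Visit Doha; enqueue Sofia, Tunis → queue [Lagos, Milan, Seoul, Minsk, Oslo, Perth, Sofia, Tunis]
Visit Lagos → queue [Milan, Seoul, Minsk, Oslo, Perth, Sofia, Tunis]
Visit Milan → queue [Seoul, Minsk, Oslo, Perth, Sofia, Tunis]
Visit Seoul → queue [Minsk, Oslo, Perth, Sofia, Tunis]
Visit Minsk → queue [Oslo, Perth, Sofia, Tunis]
Visit Oslo → queue [Perth, Sofia, Tunis]
Visit Perth → queue [Sofia, Tunis]
Visit Sofia → queue [Tunis]
Visit Tunis → queue []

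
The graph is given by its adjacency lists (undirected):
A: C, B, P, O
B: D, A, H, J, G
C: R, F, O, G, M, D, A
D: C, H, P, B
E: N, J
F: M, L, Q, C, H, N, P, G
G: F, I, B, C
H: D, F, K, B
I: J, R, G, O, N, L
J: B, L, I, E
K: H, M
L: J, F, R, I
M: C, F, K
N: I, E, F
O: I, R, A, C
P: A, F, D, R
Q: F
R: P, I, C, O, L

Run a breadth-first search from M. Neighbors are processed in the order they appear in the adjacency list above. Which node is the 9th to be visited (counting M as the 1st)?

Visit M; enqueue C, F, K → queue [C, F, K]
Visit C; enqueue R, O, G, D, A → queue [F, K, R, O, G, D, A]
Visit F; enqueue L, Q, H, N, P → queue [K, R, O, G, D, A, L, Q, H, N, P]
Visit K → queue [R, O, G, D, A, L, Q, H, N, P]
Visit R; enqueue I → queue [O, G, D, A, L, Q, H, N, P, I]
Visit O → queue [G, D, A, L, Q, H, N, P, I]
Visit G; enqueue B → queue [D, A, L, Q, H, N, P, I, B]
Visit D → queue [A, L, Q, H, N, P, I, B]
Visit A → queue [L, Q, H, N, P, I, B]
Visit L; enqueue J → queue [Q, H, N, P, I, B, J]
Visit Q → queue [H, N, P, I, B, J]
Visit H → queue [N, P, I, B, J]
Visit N; enqueue E → queue [P, I, B, J, E]
Visit P → queue [I, B, J, E]
Visit I → queue [B, J, E]
Visit B → queue [J, E]
Visit J → queue [E]
Visit E → queue []

Visit order: M, C, F, K, R, O, G, D, A, L, Q, H, N, P, I, B, J, E

A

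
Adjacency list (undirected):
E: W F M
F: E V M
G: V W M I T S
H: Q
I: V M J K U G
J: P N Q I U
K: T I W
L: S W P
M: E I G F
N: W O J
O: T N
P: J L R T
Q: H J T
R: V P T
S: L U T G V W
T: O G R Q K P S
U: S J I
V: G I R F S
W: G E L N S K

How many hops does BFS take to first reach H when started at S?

Level 0: S
Level 1: G, L, T, U, V, W
Level 2: E, F, I, J, K, M, N, O, P, Q, R
Level 3: H
H first appears at level 3.

3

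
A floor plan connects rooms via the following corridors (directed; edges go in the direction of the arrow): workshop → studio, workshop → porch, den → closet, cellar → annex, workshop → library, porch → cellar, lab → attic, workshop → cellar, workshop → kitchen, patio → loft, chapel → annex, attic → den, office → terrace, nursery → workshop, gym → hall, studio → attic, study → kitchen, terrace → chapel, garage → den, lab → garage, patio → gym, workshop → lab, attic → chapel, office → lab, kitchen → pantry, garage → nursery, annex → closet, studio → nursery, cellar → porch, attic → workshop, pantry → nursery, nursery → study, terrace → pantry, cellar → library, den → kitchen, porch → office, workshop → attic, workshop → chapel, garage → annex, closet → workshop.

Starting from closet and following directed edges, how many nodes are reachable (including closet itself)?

18

BFS from closet visits: closet, workshop, attic, cellar, chapel, kitchen, lab, library, porch, studio, den, annex, pantry, garage, office, nursery, terrace, study
Reachable nodes: 18 of 22 total.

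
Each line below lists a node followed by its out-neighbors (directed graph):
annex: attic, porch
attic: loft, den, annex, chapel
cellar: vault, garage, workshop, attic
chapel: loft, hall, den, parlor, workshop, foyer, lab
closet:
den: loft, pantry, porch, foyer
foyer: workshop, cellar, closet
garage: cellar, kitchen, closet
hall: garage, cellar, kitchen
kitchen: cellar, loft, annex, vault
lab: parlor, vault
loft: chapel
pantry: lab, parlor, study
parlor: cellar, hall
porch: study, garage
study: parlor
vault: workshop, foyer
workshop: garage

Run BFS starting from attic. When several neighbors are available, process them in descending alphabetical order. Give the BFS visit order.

Visit attic; enqueue loft, den, chapel, annex → queue [loft, den, chapel, annex]
Visit loft → queue [den, chapel, annex]
Visit den; enqueue porch, pantry, foyer → queue [chapel, annex, porch, pantry, foyer]
Visit chapel; enqueue workshop, parlor, lab, hall → queue [annex, porch, pantry, foyer, workshop, parlor, lab, hall]
Visit annex → queue [porch, pantry, foyer, workshop, parlor, lab, hall]
Visit porch; enqueue study, garage → queue [pantry, foyer, workshop, parlor, lab, hall, study, garage]
Visit pantry → queue [foyer, workshop, parlor, lab, hall, study, garage]
Visit foyer; enqueue closet, cellar → queue [workshop, parlor, lab, hall, study, garage, closet, cellar]
Visit workshop → queue [parlor, lab, hall, study, garage, closet, cellar]
Visit parlor → queue [lab, hall, study, garage, closet, cellar]
Visit lab; enqueue vault → queue [hall, study, garage, closet, cellar, vault]
Visit hall; enqueue kitchen → queue [study, garage, closet, cellar, vault, kitchen]
Visit study → queue [garage, closet, cellar, vault, kitchen]
Visit garage → queue [closet, cellar, vault, kitchen]
Visit closet → queue [cellar, vault, kitchen]
Visit cellar → queue [vault, kitchen]
Visit vault → queue [kitchen]
Visit kitchen → queue []

attic, loft, den, chapel, annex, porch, pantry, foyer, workshop, parlor, lab, hall, study, garage, closet, cellar, vault, kitchen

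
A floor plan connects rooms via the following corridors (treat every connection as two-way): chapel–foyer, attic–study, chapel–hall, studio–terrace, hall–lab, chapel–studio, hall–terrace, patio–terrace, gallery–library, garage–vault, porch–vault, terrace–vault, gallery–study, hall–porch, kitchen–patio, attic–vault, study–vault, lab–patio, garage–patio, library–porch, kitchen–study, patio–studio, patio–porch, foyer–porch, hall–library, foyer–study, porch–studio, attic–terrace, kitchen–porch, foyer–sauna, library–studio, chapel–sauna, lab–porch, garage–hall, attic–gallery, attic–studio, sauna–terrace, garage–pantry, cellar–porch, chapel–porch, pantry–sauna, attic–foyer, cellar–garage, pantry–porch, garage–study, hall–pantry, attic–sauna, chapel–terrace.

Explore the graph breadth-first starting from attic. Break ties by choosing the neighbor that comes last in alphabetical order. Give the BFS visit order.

Visit attic; enqueue vault, terrace, study, studio, sauna, gallery, foyer → queue [vault, terrace, study, studio, sauna, gallery, foyer]
Visit vault; enqueue porch, garage → queue [terrace, study, studio, sauna, gallery, foyer, porch, garage]
Visit terrace; enqueue patio, hall, chapel → queue [study, studio, sauna, gallery, foyer, porch, garage, patio, hall, chapel]
Visit study; enqueue kitchen → queue [studio, sauna, gallery, foyer, porch, garage, patio, hall, chapel, kitchen]
Visit studio; enqueue library → queue [sauna, gallery, foyer, porch, garage, patio, hall, chapel, kitchen, library]
Visit sauna; enqueue pantry → queue [gallery, foyer, porch, garage, patio, hall, chapel, kitchen, library, pantry]
Visit gallery → queue [foyer, porch, garage, patio, hall, chapel, kitchen, library, pantry]
Visit foyer → queue [porch, garage, patio, hall, chapel, kitchen, library, pantry]
Visit porch; enqueue lab, cellar → queue [garage, patio, hall, chapel, kitchen, library, pantry, lab, cellar]
Visit garage → queue [patio, hall, chapel, kitchen, library, pantry, lab, cellar]
Visit patio → queue [hall, chapel, kitchen, library, pantry, lab, cellar]
Visit hall → queue [chapel, kitchen, library, pantry, lab, cellar]
Visit chapel → queue [kitchen, library, pantry, lab, cellar]
Visit kitchen → queue [library, pantry, lab, cellar]
Visit library → queue [pantry, lab, cellar]
Visit pantry → queue [lab, cellar]
Visit lab → queue [cellar]
Visit cellar → queue []

attic vault terrace study studio sauna gallery foyer porch garage patio hall chapel kitchen library pantry lab cellar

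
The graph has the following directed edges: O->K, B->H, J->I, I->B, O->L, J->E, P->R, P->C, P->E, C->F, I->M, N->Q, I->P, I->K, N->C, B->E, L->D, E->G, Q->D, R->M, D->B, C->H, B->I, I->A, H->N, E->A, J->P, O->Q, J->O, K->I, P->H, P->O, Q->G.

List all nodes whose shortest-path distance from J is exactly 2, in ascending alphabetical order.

Level 0: J
Level 1: E, I, O, P
Level 2: A, B, C, G, H, K, L, M, Q, R
Level 3: D, F, N

A, B, C, G, H, K, L, M, Q, R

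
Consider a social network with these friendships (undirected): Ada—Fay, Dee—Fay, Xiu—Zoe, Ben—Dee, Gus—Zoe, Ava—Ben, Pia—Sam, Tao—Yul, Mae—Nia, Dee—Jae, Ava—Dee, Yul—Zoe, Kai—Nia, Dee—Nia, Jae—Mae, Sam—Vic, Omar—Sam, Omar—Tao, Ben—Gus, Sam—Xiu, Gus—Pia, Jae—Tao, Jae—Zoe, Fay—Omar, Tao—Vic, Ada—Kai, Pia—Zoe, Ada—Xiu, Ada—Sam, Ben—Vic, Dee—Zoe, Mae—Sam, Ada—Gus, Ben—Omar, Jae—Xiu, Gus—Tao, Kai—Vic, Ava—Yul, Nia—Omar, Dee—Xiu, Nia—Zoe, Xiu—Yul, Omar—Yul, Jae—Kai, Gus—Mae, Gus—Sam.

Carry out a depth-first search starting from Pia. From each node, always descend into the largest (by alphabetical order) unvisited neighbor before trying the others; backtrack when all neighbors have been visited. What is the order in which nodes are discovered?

Pia -> Zoe -> Yul -> Xiu -> Sam -> Vic -> Tao -> Omar -> Nia -> Mae -> Jae -> Kai -> Ada -> Gus -> Ben -> Dee -> Fay -> Ava

Visit Pia
Pia → Zoe
Zoe → Yul
Yul → Xiu
Xiu → Sam
Sam → Vic
Vic → Tao
Tao → Omar
Omar → Nia
Nia → Mae
Mae → Jae
Jae → Kai
Kai → Ada
Ada → Gus
Gus → Ben
Ben → Dee
Dee → Fay
Dee → Ava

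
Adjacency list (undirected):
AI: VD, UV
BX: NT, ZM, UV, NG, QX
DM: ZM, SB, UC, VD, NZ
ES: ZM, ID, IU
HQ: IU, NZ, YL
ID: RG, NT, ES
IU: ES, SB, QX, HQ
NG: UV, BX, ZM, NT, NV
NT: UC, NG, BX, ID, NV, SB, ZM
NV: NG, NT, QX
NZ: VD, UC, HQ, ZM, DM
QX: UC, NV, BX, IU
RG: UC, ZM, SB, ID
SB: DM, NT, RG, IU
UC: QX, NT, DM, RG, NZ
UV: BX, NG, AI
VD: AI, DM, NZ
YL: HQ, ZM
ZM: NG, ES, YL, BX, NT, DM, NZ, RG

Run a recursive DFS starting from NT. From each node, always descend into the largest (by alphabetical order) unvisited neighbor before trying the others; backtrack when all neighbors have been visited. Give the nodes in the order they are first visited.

Visit NT
NT → ZM
ZM → YL
YL → HQ
HQ → NZ
NZ → VD
VD → DM
DM → UC
UC → RG
RG → SB
SB → IU
IU → QX
QX → NV
NV → NG
NG → UV
UV → BX
UV → AI
IU → ES
ES → ID

NT -> ZM -> YL -> HQ -> NZ -> VD -> DM -> UC -> RG -> SB -> IU -> QX -> NV -> NG -> UV -> BX -> AI -> ES -> ID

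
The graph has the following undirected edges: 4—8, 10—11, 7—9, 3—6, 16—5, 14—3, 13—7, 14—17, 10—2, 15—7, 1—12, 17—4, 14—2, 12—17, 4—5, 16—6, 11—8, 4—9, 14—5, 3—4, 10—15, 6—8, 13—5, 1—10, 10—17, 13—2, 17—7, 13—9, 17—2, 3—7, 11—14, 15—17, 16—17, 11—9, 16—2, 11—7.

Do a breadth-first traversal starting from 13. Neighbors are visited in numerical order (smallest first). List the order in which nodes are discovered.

13, 2, 5, 7, 9, 10, 14, 16, 17, 4, 3, 11, 15, 1, 6, 12, 8

Visit 13; enqueue 2, 5, 7, 9 → queue [2, 5, 7, 9]
Visit 2; enqueue 10, 14, 16, 17 → queue [5, 7, 9, 10, 14, 16, 17]
Visit 5; enqueue 4 → queue [7, 9, 10, 14, 16, 17, 4]
Visit 7; enqueue 3, 11, 15 → queue [9, 10, 14, 16, 17, 4, 3, 11, 15]
Visit 9 → queue [10, 14, 16, 17, 4, 3, 11, 15]
Visit 10; enqueue 1 → queue [14, 16, 17, 4, 3, 11, 15, 1]
Visit 14 → queue [16, 17, 4, 3, 11, 15, 1]
Visit 16; enqueue 6 → queue [17, 4, 3, 11, 15, 1, 6]
Visit 17; enqueue 12 → queue [4, 3, 11, 15, 1, 6, 12]
Visit 4; enqueue 8 → queue [3, 11, 15, 1, 6, 12, 8]
Visit 3 → queue [11, 15, 1, 6, 12, 8]
Visit 11 → queue [15, 1, 6, 12, 8]
Visit 15 → queue [1, 6, 12, 8]
Visit 1 → queue [6, 12, 8]
Visit 6 → queue [12, 8]
Visit 12 → queue [8]
Visit 8 → queue []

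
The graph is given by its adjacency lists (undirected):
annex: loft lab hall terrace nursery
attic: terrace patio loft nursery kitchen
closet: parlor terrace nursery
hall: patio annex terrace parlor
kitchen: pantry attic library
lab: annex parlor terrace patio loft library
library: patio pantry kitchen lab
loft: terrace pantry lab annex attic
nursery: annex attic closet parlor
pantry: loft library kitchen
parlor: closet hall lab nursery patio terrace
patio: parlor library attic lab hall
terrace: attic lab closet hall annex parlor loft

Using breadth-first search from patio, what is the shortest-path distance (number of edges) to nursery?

Level 0: patio
Level 1: attic, hall, lab, library, parlor
Level 2: annex, closet, kitchen, loft, nursery, pantry, terrace
nursery first appears at level 2.

2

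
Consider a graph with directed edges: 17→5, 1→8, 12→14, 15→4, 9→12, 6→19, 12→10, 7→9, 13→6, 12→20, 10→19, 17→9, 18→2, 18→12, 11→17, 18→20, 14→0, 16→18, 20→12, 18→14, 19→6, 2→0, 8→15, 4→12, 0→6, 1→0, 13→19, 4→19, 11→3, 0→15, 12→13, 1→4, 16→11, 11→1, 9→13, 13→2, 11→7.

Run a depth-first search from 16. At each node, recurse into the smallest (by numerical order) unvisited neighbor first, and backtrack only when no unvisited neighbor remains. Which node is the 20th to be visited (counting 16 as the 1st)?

5

Visit 16
16 → 11
11 → 1
1 → 0
0 → 6
6 → 19
0 → 15
15 → 4
4 → 12
12 → 10
12 → 13
13 → 2
12 → 14
12 → 20
1 → 8
11 → 3
11 → 7
7 → 9
11 → 17
17 → 5
16 → 18

Visit order: 16, 11, 1, 0, 6, 19, 15, 4, 12, 10, 13, 2, 14, 20, 8, 3, 7, 9, 17, 5, 18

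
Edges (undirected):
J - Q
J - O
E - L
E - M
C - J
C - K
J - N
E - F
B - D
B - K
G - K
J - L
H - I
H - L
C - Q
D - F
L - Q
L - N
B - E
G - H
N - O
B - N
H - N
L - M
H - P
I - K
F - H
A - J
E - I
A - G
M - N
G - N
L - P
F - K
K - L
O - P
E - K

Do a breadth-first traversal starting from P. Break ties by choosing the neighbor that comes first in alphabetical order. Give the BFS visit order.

Visit P; enqueue H, L, O → queue [H, L, O]
Visit H; enqueue F, G, I, N → queue [L, O, F, G, I, N]
Visit L; enqueue E, J, K, M, Q → queue [O, F, G, I, N, E, J, K, M, Q]
Visit O → queue [F, G, I, N, E, J, K, M, Q]
Visit F; enqueue D → queue [G, I, N, E, J, K, M, Q, D]
Visit G; enqueue A → queue [I, N, E, J, K, M, Q, D, A]
Visit I → queue [N, E, J, K, M, Q, D, A]
Visit N; enqueue B → queue [E, J, K, M, Q, D, A, B]
Visit E → queue [J, K, M, Q, D, A, B]
Visit J; enqueue C → queue [K, M, Q, D, A, B, C]
Visit K → queue [M, Q, D, A, B, C]
Visit M → queue [Q, D, A, B, C]
Visit Q → queue [D, A, B, C]
Visit D → queue [A, B, C]
Visit A → queue [B, C]
Visit B → queue [C]
Visit C → queue []

P → H → L → O → F → G → I → N → E → J → K → M → Q → D → A → B → C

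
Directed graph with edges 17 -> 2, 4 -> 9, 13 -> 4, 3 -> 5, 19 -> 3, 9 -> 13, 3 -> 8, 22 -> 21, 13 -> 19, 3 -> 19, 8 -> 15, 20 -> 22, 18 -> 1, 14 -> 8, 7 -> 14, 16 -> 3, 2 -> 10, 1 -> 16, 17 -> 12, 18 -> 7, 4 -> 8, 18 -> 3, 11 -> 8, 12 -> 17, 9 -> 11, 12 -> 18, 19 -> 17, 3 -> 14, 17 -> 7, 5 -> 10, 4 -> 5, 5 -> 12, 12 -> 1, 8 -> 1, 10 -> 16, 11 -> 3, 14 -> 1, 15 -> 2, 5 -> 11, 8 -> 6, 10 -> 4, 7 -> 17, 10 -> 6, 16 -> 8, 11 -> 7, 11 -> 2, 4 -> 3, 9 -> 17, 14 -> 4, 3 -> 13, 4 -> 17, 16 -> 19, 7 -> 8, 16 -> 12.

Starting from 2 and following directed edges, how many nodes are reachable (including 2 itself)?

19

BFS from 2 visits: 2, 10, 16, 6, 4, 19, 12, 8, 3, 17, 9, 5, 18, 1, 15, 14, 13, 7, 11
Reachable nodes: 19 of 22 total.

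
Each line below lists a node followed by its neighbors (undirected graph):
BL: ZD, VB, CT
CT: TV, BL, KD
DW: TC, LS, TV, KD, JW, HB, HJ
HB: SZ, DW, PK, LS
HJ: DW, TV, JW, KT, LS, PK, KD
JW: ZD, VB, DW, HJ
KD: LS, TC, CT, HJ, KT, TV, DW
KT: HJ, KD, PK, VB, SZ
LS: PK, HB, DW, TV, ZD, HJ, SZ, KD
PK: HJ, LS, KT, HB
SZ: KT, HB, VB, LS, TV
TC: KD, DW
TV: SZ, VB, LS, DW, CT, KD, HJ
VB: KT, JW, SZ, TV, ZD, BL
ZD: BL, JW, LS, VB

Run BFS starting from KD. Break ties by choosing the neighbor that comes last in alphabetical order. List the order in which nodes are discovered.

Visit KD; enqueue TV, TC, LS, KT, HJ, DW, CT → queue [TV, TC, LS, KT, HJ, DW, CT]
Visit TV; enqueue VB, SZ → queue [TC, LS, KT, HJ, DW, CT, VB, SZ]
Visit TC → queue [LS, KT, HJ, DW, CT, VB, SZ]
Visit LS; enqueue ZD, PK, HB → queue [KT, HJ, DW, CT, VB, SZ, ZD, PK, HB]
Visit KT → queue [HJ, DW, CT, VB, SZ, ZD, PK, HB]
Visit HJ; enqueue JW → queue [DW, CT, VB, SZ, ZD, PK, HB, JW]
Visit DW → queue [CT, VB, SZ, ZD, PK, HB, JW]
Visit CT; enqueue BL → queue [VB, SZ, ZD, PK, HB, JW, BL]
Visit VB → queue [SZ, ZD, PK, HB, JW, BL]
Visit SZ → queue [ZD, PK, HB, JW, BL]
Visit ZD → queue [PK, HB, JW, BL]
Visit PK → queue [HB, JW, BL]
Visit HB → queue [JW, BL]
Visit JW → queue [BL]
Visit BL → queue []

KD, TV, TC, LS, KT, HJ, DW, CT, VB, SZ, ZD, PK, HB, JW, BL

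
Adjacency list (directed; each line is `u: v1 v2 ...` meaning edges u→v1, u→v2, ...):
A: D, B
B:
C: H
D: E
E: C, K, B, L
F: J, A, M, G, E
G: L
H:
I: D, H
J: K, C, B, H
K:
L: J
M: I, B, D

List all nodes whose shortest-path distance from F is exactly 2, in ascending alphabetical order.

B, C, D, H, I, K, L

Level 0: F
Level 1: A, E, G, J, M
Level 2: B, C, D, H, I, K, L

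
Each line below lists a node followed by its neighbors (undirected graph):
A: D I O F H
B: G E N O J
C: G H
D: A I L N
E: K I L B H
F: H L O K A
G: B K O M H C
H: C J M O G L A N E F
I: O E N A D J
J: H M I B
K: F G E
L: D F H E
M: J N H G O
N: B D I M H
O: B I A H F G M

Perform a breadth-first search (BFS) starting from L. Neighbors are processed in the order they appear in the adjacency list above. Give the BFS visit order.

Visit L; enqueue D, F, H, E → queue [D, F, H, E]
Visit D; enqueue A, I, N → queue [F, H, E, A, I, N]
Visit F; enqueue O, K → queue [H, E, A, I, N, O, K]
Visit H; enqueue C, J, M, G → queue [E, A, I, N, O, K, C, J, M, G]
Visit E; enqueue B → queue [A, I, N, O, K, C, J, M, G, B]
Visit A → queue [I, N, O, K, C, J, M, G, B]
Visit I → queue [N, O, K, C, J, M, G, B]
Visit N → queue [O, K, C, J, M, G, B]
Visit O → queue [K, C, J, M, G, B]
Visit K → queue [C, J, M, G, B]
Visit C → queue [J, M, G, B]
Visit J → queue [M, G, B]
Visit M → queue [G, B]
Visit G → queue [B]
Visit B → queue []

L D F H E A I N O K C J M G B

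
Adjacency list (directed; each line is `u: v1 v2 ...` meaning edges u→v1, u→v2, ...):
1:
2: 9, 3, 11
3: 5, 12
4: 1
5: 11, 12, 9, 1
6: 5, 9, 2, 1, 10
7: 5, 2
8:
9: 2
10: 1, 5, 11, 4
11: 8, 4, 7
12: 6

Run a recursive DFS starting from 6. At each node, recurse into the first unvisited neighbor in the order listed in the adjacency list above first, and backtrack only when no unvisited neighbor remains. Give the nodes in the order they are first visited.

6 → 5 → 11 → 8 → 4 → 1 → 7 → 2 → 9 → 3 → 12 → 10

Visit 6
6 → 5
5 → 11
11 → 8
11 → 4
4 → 1
11 → 7
7 → 2
2 → 9
2 → 3
3 → 12
6 → 10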